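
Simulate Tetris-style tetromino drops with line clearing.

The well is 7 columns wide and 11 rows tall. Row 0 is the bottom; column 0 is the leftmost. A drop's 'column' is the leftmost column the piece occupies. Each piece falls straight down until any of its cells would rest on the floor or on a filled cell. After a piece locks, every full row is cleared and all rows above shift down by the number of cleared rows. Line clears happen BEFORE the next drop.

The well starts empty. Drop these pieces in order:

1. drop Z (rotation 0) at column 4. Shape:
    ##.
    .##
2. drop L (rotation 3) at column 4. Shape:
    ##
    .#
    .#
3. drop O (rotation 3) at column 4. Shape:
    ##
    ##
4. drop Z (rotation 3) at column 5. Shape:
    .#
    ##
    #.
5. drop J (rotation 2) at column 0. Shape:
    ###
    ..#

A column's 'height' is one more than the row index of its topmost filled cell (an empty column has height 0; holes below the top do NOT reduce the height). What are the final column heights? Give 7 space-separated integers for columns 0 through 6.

Answer: 2 2 2 0 7 9 10

Derivation:
Drop 1: Z rot0 at col 4 lands with bottom-row=0; cleared 0 line(s) (total 0); column heights now [0 0 0 0 2 2 1], max=2
Drop 2: L rot3 at col 4 lands with bottom-row=2; cleared 0 line(s) (total 0); column heights now [0 0 0 0 5 5 1], max=5
Drop 3: O rot3 at col 4 lands with bottom-row=5; cleared 0 line(s) (total 0); column heights now [0 0 0 0 7 7 1], max=7
Drop 4: Z rot3 at col 5 lands with bottom-row=7; cleared 0 line(s) (total 0); column heights now [0 0 0 0 7 9 10], max=10
Drop 5: J rot2 at col 0 lands with bottom-row=0; cleared 0 line(s) (total 0); column heights now [2 2 2 0 7 9 10], max=10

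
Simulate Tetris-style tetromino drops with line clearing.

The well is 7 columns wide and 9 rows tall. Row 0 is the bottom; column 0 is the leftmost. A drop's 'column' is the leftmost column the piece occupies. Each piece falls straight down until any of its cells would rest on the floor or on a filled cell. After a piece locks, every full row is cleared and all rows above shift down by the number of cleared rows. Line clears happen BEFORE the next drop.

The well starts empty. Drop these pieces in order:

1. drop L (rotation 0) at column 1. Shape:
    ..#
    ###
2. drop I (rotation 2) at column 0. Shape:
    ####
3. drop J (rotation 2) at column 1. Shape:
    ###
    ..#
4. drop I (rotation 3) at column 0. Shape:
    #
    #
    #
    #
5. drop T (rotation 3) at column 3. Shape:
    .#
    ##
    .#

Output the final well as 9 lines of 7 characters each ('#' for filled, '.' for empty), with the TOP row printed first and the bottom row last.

Drop 1: L rot0 at col 1 lands with bottom-row=0; cleared 0 line(s) (total 0); column heights now [0 1 1 2 0 0 0], max=2
Drop 2: I rot2 at col 0 lands with bottom-row=2; cleared 0 line(s) (total 0); column heights now [3 3 3 3 0 0 0], max=3
Drop 3: J rot2 at col 1 lands with bottom-row=3; cleared 0 line(s) (total 0); column heights now [3 5 5 5 0 0 0], max=5
Drop 4: I rot3 at col 0 lands with bottom-row=3; cleared 0 line(s) (total 0); column heights now [7 5 5 5 0 0 0], max=7
Drop 5: T rot3 at col 3 lands with bottom-row=4; cleared 0 line(s) (total 0); column heights now [7 5 5 6 7 0 0], max=7

Answer: .......
.......
#...#..
#..##..
#####..
#..#...
####...
...#...
.###...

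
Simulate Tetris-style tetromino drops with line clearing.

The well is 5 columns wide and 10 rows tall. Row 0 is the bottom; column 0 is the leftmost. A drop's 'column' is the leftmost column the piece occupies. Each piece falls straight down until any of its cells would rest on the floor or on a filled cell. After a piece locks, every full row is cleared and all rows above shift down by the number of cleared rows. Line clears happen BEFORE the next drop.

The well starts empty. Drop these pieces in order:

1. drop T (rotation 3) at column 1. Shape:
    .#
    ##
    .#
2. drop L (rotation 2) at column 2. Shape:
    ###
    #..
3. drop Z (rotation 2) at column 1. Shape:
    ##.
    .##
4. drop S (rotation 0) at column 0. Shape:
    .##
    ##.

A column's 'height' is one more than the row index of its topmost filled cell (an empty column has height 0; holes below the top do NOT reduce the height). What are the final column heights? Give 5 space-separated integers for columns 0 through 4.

Answer: 8 9 9 6 5

Derivation:
Drop 1: T rot3 at col 1 lands with bottom-row=0; cleared 0 line(s) (total 0); column heights now [0 2 3 0 0], max=3
Drop 2: L rot2 at col 2 lands with bottom-row=3; cleared 0 line(s) (total 0); column heights now [0 2 5 5 5], max=5
Drop 3: Z rot2 at col 1 lands with bottom-row=5; cleared 0 line(s) (total 0); column heights now [0 7 7 6 5], max=7
Drop 4: S rot0 at col 0 lands with bottom-row=7; cleared 0 line(s) (total 0); column heights now [8 9 9 6 5], max=9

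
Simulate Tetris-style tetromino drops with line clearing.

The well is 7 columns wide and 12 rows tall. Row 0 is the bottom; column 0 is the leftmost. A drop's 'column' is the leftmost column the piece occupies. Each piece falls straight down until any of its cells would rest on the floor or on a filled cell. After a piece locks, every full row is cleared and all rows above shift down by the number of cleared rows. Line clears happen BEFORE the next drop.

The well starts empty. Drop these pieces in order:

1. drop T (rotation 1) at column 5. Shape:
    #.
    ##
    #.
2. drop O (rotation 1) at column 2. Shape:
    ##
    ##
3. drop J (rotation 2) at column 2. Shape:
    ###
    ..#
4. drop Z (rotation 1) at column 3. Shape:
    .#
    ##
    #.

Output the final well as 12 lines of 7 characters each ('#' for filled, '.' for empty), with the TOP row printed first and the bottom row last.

Answer: .......
.......
.......
.......
.......
.......
....#..
...##..
...#...
..####.
..#####
..##.#.

Derivation:
Drop 1: T rot1 at col 5 lands with bottom-row=0; cleared 0 line(s) (total 0); column heights now [0 0 0 0 0 3 2], max=3
Drop 2: O rot1 at col 2 lands with bottom-row=0; cleared 0 line(s) (total 0); column heights now [0 0 2 2 0 3 2], max=3
Drop 3: J rot2 at col 2 lands with bottom-row=1; cleared 0 line(s) (total 0); column heights now [0 0 3 3 3 3 2], max=3
Drop 4: Z rot1 at col 3 lands with bottom-row=3; cleared 0 line(s) (total 0); column heights now [0 0 3 5 6 3 2], max=6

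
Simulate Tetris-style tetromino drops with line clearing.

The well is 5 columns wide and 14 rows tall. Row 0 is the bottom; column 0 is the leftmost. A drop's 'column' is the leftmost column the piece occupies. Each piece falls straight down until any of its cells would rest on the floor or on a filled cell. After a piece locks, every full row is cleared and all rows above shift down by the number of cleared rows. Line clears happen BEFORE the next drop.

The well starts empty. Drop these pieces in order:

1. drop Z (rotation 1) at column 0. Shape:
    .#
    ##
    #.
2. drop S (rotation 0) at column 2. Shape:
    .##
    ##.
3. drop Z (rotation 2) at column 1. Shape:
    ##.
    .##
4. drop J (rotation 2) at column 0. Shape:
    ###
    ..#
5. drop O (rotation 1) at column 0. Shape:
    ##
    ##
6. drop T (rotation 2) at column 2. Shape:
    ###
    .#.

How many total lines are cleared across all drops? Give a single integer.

Drop 1: Z rot1 at col 0 lands with bottom-row=0; cleared 0 line(s) (total 0); column heights now [2 3 0 0 0], max=3
Drop 2: S rot0 at col 2 lands with bottom-row=0; cleared 0 line(s) (total 0); column heights now [2 3 1 2 2], max=3
Drop 3: Z rot2 at col 1 lands with bottom-row=2; cleared 0 line(s) (total 0); column heights now [2 4 4 3 2], max=4
Drop 4: J rot2 at col 0 lands with bottom-row=4; cleared 0 line(s) (total 0); column heights now [6 6 6 3 2], max=6
Drop 5: O rot1 at col 0 lands with bottom-row=6; cleared 0 line(s) (total 0); column heights now [8 8 6 3 2], max=8
Drop 6: T rot2 at col 2 lands with bottom-row=5; cleared 1 line(s) (total 1); column heights now [7 7 6 6 2], max=7

Answer: 1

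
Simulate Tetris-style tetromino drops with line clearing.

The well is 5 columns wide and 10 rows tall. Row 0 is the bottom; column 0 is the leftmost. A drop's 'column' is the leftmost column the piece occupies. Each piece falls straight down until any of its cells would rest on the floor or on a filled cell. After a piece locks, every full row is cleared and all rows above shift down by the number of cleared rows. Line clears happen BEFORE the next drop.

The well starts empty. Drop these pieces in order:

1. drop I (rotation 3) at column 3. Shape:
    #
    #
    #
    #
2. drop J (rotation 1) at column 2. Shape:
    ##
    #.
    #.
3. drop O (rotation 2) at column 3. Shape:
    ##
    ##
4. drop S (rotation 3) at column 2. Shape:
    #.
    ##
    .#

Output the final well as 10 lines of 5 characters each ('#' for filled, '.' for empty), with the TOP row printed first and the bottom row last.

Drop 1: I rot3 at col 3 lands with bottom-row=0; cleared 0 line(s) (total 0); column heights now [0 0 0 4 0], max=4
Drop 2: J rot1 at col 2 lands with bottom-row=2; cleared 0 line(s) (total 0); column heights now [0 0 5 5 0], max=5
Drop 3: O rot2 at col 3 lands with bottom-row=5; cleared 0 line(s) (total 0); column heights now [0 0 5 7 7], max=7
Drop 4: S rot3 at col 2 lands with bottom-row=7; cleared 0 line(s) (total 0); column heights now [0 0 10 9 7], max=10

Answer: ..#..
..##.
...#.
...##
...##
..##.
..##.
..##.
...#.
...#.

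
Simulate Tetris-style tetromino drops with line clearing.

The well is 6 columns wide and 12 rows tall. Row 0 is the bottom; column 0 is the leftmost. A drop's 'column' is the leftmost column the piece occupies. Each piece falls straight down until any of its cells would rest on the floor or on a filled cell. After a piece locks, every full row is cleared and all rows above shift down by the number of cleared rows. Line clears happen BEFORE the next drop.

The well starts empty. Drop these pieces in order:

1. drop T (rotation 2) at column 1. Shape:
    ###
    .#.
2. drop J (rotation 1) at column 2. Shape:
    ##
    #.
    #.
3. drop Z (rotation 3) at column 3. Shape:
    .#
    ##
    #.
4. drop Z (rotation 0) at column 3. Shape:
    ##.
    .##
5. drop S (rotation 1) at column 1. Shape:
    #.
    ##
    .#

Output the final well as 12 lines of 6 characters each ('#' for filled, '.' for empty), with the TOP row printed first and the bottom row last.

Drop 1: T rot2 at col 1 lands with bottom-row=0; cleared 0 line(s) (total 0); column heights now [0 2 2 2 0 0], max=2
Drop 2: J rot1 at col 2 lands with bottom-row=2; cleared 0 line(s) (total 0); column heights now [0 2 5 5 0 0], max=5
Drop 3: Z rot3 at col 3 lands with bottom-row=5; cleared 0 line(s) (total 0); column heights now [0 2 5 7 8 0], max=8
Drop 4: Z rot0 at col 3 lands with bottom-row=8; cleared 0 line(s) (total 0); column heights now [0 2 5 10 10 9], max=10
Drop 5: S rot1 at col 1 lands with bottom-row=5; cleared 0 line(s) (total 0); column heights now [0 8 7 10 10 9], max=10

Answer: ......
......
...##.
....##
.#..#.
.####.
..##..
..##..
..#...
..#...
.###..
..#...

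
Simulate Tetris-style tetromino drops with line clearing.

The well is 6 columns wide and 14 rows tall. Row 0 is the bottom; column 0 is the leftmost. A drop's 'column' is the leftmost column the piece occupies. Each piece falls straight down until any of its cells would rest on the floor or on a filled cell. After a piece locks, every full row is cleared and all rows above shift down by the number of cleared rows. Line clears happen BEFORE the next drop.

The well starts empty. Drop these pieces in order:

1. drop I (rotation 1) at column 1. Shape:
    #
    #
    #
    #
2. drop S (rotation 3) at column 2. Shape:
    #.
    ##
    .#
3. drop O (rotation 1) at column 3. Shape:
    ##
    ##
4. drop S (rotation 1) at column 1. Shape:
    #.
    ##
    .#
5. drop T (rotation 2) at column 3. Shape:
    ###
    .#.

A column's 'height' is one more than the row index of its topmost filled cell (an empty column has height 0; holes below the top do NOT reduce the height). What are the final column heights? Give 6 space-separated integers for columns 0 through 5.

Drop 1: I rot1 at col 1 lands with bottom-row=0; cleared 0 line(s) (total 0); column heights now [0 4 0 0 0 0], max=4
Drop 2: S rot3 at col 2 lands with bottom-row=0; cleared 0 line(s) (total 0); column heights now [0 4 3 2 0 0], max=4
Drop 3: O rot1 at col 3 lands with bottom-row=2; cleared 0 line(s) (total 0); column heights now [0 4 3 4 4 0], max=4
Drop 4: S rot1 at col 1 lands with bottom-row=3; cleared 0 line(s) (total 0); column heights now [0 6 5 4 4 0], max=6
Drop 5: T rot2 at col 3 lands with bottom-row=4; cleared 0 line(s) (total 0); column heights now [0 6 5 6 6 6], max=6

Answer: 0 6 5 6 6 6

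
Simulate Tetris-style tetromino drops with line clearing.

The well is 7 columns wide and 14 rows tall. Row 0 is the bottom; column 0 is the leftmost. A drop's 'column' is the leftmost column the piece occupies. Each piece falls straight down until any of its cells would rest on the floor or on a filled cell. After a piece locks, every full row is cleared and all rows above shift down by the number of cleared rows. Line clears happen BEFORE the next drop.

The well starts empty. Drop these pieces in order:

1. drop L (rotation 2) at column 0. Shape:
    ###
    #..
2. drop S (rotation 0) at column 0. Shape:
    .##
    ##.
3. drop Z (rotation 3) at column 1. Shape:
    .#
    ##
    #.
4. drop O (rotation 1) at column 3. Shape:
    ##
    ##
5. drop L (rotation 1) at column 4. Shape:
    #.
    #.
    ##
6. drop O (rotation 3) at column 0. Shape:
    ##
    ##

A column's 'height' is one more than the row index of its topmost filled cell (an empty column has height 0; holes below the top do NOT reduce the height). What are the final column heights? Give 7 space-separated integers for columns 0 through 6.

Answer: 8 8 7 2 5 3 0

Derivation:
Drop 1: L rot2 at col 0 lands with bottom-row=0; cleared 0 line(s) (total 0); column heights now [2 2 2 0 0 0 0], max=2
Drop 2: S rot0 at col 0 lands with bottom-row=2; cleared 0 line(s) (total 0); column heights now [3 4 4 0 0 0 0], max=4
Drop 3: Z rot3 at col 1 lands with bottom-row=4; cleared 0 line(s) (total 0); column heights now [3 6 7 0 0 0 0], max=7
Drop 4: O rot1 at col 3 lands with bottom-row=0; cleared 0 line(s) (total 0); column heights now [3 6 7 2 2 0 0], max=7
Drop 5: L rot1 at col 4 lands with bottom-row=2; cleared 0 line(s) (total 0); column heights now [3 6 7 2 5 3 0], max=7
Drop 6: O rot3 at col 0 lands with bottom-row=6; cleared 0 line(s) (total 0); column heights now [8 8 7 2 5 3 0], max=8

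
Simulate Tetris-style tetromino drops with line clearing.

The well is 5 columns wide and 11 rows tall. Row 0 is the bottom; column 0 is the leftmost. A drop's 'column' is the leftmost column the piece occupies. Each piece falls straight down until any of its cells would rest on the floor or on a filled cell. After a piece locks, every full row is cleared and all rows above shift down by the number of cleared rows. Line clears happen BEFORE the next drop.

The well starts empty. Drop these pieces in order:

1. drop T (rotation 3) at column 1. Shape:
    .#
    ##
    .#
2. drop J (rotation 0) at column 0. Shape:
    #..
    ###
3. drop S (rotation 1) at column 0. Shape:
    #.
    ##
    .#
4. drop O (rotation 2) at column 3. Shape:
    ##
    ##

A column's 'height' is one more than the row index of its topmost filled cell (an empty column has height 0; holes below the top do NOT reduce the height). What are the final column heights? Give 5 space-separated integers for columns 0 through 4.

Drop 1: T rot3 at col 1 lands with bottom-row=0; cleared 0 line(s) (total 0); column heights now [0 2 3 0 0], max=3
Drop 2: J rot0 at col 0 lands with bottom-row=3; cleared 0 line(s) (total 0); column heights now [5 4 4 0 0], max=5
Drop 3: S rot1 at col 0 lands with bottom-row=4; cleared 0 line(s) (total 0); column heights now [7 6 4 0 0], max=7
Drop 4: O rot2 at col 3 lands with bottom-row=0; cleared 0 line(s) (total 0); column heights now [7 6 4 2 2], max=7

Answer: 7 6 4 2 2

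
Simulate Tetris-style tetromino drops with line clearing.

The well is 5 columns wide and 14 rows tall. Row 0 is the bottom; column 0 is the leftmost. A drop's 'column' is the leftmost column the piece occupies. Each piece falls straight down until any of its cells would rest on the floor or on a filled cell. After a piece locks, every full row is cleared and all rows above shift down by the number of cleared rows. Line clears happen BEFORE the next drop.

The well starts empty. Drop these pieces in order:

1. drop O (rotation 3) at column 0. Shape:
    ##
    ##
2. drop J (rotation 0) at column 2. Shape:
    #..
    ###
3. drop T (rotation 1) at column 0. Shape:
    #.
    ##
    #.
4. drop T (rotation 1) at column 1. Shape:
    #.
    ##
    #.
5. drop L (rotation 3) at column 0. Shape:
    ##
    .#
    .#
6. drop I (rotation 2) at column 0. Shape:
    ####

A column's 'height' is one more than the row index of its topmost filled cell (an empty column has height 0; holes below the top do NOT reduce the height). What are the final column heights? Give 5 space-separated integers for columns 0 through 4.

Drop 1: O rot3 at col 0 lands with bottom-row=0; cleared 0 line(s) (total 0); column heights now [2 2 0 0 0], max=2
Drop 2: J rot0 at col 2 lands with bottom-row=0; cleared 1 line(s) (total 1); column heights now [1 1 1 0 0], max=1
Drop 3: T rot1 at col 0 lands with bottom-row=1; cleared 0 line(s) (total 1); column heights now [4 3 1 0 0], max=4
Drop 4: T rot1 at col 1 lands with bottom-row=3; cleared 0 line(s) (total 1); column heights now [4 6 5 0 0], max=6
Drop 5: L rot3 at col 0 lands with bottom-row=6; cleared 0 line(s) (total 1); column heights now [9 9 5 0 0], max=9
Drop 6: I rot2 at col 0 lands with bottom-row=9; cleared 0 line(s) (total 1); column heights now [10 10 10 10 0], max=10

Answer: 10 10 10 10 0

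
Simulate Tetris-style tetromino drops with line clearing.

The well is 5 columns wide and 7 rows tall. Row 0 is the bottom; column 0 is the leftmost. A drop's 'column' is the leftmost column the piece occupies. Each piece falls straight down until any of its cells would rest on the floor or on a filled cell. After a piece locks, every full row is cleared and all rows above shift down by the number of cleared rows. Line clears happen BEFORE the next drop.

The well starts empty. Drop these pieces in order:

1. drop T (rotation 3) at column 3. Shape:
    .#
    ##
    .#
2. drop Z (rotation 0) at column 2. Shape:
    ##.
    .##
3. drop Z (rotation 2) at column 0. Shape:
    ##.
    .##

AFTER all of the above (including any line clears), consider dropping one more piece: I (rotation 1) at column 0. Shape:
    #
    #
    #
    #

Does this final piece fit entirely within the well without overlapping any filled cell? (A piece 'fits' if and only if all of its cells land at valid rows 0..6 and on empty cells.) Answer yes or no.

Drop 1: T rot3 at col 3 lands with bottom-row=0; cleared 0 line(s) (total 0); column heights now [0 0 0 2 3], max=3
Drop 2: Z rot0 at col 2 lands with bottom-row=3; cleared 0 line(s) (total 0); column heights now [0 0 5 5 4], max=5
Drop 3: Z rot2 at col 0 lands with bottom-row=5; cleared 0 line(s) (total 0); column heights now [7 7 6 5 4], max=7
Test piece I rot1 at col 0 (width 1): heights before test = [7 7 6 5 4]; fits = False

Answer: no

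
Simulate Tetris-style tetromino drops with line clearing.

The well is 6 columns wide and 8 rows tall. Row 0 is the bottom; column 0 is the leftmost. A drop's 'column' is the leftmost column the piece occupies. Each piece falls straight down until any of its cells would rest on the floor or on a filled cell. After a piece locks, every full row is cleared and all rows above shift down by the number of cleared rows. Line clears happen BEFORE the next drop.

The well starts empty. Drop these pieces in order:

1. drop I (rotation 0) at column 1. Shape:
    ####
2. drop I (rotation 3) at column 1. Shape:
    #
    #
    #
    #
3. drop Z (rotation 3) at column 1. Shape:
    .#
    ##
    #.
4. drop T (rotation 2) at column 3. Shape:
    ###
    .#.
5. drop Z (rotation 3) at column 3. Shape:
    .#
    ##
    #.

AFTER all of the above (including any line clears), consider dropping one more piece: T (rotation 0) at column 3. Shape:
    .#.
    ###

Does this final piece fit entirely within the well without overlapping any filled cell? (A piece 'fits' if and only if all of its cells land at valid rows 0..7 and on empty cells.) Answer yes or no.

Answer: yes

Derivation:
Drop 1: I rot0 at col 1 lands with bottom-row=0; cleared 0 line(s) (total 0); column heights now [0 1 1 1 1 0], max=1
Drop 2: I rot3 at col 1 lands with bottom-row=1; cleared 0 line(s) (total 0); column heights now [0 5 1 1 1 0], max=5
Drop 3: Z rot3 at col 1 lands with bottom-row=5; cleared 0 line(s) (total 0); column heights now [0 7 8 1 1 0], max=8
Drop 4: T rot2 at col 3 lands with bottom-row=1; cleared 0 line(s) (total 0); column heights now [0 7 8 3 3 3], max=8
Drop 5: Z rot3 at col 3 lands with bottom-row=3; cleared 0 line(s) (total 0); column heights now [0 7 8 5 6 3], max=8
Test piece T rot0 at col 3 (width 3): heights before test = [0 7 8 5 6 3]; fits = True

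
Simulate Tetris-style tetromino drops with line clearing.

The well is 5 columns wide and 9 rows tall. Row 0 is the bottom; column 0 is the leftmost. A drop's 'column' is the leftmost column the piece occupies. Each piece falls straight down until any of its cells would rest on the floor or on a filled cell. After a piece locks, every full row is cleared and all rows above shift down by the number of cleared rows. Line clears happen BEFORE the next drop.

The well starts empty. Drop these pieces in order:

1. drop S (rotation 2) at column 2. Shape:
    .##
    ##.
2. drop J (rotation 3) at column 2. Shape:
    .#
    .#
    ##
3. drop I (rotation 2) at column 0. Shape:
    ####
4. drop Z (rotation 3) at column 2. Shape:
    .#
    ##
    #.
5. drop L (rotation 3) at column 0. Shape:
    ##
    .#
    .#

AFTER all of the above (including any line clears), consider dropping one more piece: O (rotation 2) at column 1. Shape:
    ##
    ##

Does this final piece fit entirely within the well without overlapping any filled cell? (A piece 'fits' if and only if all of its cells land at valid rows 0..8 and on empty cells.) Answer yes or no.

Drop 1: S rot2 at col 2 lands with bottom-row=0; cleared 0 line(s) (total 0); column heights now [0 0 1 2 2], max=2
Drop 2: J rot3 at col 2 lands with bottom-row=2; cleared 0 line(s) (total 0); column heights now [0 0 3 5 2], max=5
Drop 3: I rot2 at col 0 lands with bottom-row=5; cleared 0 line(s) (total 0); column heights now [6 6 6 6 2], max=6
Drop 4: Z rot3 at col 2 lands with bottom-row=6; cleared 0 line(s) (total 0); column heights now [6 6 8 9 2], max=9
Drop 5: L rot3 at col 0 lands with bottom-row=6; cleared 0 line(s) (total 0); column heights now [9 9 8 9 2], max=9
Test piece O rot2 at col 1 (width 2): heights before test = [9 9 8 9 2]; fits = False

Answer: no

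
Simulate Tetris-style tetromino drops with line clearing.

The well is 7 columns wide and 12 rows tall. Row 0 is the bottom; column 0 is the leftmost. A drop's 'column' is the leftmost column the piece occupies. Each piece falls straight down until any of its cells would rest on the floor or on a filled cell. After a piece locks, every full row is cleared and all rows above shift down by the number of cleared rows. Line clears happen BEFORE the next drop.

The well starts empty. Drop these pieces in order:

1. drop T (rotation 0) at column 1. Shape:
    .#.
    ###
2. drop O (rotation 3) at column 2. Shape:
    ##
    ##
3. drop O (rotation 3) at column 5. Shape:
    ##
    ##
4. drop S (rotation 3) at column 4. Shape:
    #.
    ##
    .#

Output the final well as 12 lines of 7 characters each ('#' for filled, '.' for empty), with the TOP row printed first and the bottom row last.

Drop 1: T rot0 at col 1 lands with bottom-row=0; cleared 0 line(s) (total 0); column heights now [0 1 2 1 0 0 0], max=2
Drop 2: O rot3 at col 2 lands with bottom-row=2; cleared 0 line(s) (total 0); column heights now [0 1 4 4 0 0 0], max=4
Drop 3: O rot3 at col 5 lands with bottom-row=0; cleared 0 line(s) (total 0); column heights now [0 1 4 4 0 2 2], max=4
Drop 4: S rot3 at col 4 lands with bottom-row=2; cleared 0 line(s) (total 0); column heights now [0 1 4 4 5 4 2], max=5

Answer: .......
.......
.......
.......
.......
.......
.......
....#..
..####.
..##.#.
..#..##
.###.##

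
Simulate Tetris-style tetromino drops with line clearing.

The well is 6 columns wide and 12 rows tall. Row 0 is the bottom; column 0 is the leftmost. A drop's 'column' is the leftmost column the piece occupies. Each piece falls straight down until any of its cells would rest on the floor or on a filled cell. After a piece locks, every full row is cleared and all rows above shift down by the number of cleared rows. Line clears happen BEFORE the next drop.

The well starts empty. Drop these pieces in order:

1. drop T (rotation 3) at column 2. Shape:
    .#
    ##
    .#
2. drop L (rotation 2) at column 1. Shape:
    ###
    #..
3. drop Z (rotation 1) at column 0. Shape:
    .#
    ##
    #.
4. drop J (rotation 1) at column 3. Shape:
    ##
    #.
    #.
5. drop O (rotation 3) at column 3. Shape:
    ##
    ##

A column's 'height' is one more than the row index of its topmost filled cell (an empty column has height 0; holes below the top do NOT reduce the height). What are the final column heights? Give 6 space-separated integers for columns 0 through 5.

Answer: 5 6 4 9 9 0

Derivation:
Drop 1: T rot3 at col 2 lands with bottom-row=0; cleared 0 line(s) (total 0); column heights now [0 0 2 3 0 0], max=3
Drop 2: L rot2 at col 1 lands with bottom-row=2; cleared 0 line(s) (total 0); column heights now [0 4 4 4 0 0], max=4
Drop 3: Z rot1 at col 0 lands with bottom-row=3; cleared 0 line(s) (total 0); column heights now [5 6 4 4 0 0], max=6
Drop 4: J rot1 at col 3 lands with bottom-row=4; cleared 0 line(s) (total 0); column heights now [5 6 4 7 7 0], max=7
Drop 5: O rot3 at col 3 lands with bottom-row=7; cleared 0 line(s) (total 0); column heights now [5 6 4 9 9 0], max=9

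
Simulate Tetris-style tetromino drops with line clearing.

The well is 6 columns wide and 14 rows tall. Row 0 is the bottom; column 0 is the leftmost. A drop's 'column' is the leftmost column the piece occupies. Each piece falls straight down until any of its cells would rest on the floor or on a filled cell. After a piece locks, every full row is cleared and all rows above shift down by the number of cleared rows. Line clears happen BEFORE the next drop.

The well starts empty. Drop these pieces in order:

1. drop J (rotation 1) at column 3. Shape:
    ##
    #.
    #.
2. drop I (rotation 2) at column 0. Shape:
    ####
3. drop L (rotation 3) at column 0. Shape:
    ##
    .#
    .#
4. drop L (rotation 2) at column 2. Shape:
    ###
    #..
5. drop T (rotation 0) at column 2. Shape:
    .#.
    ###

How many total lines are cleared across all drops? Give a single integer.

Answer: 0

Derivation:
Drop 1: J rot1 at col 3 lands with bottom-row=0; cleared 0 line(s) (total 0); column heights now [0 0 0 3 3 0], max=3
Drop 2: I rot2 at col 0 lands with bottom-row=3; cleared 0 line(s) (total 0); column heights now [4 4 4 4 3 0], max=4
Drop 3: L rot3 at col 0 lands with bottom-row=4; cleared 0 line(s) (total 0); column heights now [7 7 4 4 3 0], max=7
Drop 4: L rot2 at col 2 lands with bottom-row=4; cleared 0 line(s) (total 0); column heights now [7 7 6 6 6 0], max=7
Drop 5: T rot0 at col 2 lands with bottom-row=6; cleared 0 line(s) (total 0); column heights now [7 7 7 8 7 0], max=8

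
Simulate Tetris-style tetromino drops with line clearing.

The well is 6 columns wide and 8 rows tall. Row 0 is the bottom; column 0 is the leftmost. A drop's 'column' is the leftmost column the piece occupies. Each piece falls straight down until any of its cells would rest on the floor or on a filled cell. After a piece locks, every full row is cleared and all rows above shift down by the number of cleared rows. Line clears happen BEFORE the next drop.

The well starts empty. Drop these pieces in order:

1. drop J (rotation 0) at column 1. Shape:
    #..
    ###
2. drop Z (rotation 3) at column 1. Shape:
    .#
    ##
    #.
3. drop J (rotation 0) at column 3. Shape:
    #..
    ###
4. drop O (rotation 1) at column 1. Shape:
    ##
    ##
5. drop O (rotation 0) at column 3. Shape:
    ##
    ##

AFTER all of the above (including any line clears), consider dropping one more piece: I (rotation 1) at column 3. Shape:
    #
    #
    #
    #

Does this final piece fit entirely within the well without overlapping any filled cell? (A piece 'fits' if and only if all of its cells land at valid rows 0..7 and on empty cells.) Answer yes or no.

Drop 1: J rot0 at col 1 lands with bottom-row=0; cleared 0 line(s) (total 0); column heights now [0 2 1 1 0 0], max=2
Drop 2: Z rot3 at col 1 lands with bottom-row=2; cleared 0 line(s) (total 0); column heights now [0 4 5 1 0 0], max=5
Drop 3: J rot0 at col 3 lands with bottom-row=1; cleared 0 line(s) (total 0); column heights now [0 4 5 3 2 2], max=5
Drop 4: O rot1 at col 1 lands with bottom-row=5; cleared 0 line(s) (total 0); column heights now [0 7 7 3 2 2], max=7
Drop 5: O rot0 at col 3 lands with bottom-row=3; cleared 0 line(s) (total 0); column heights now [0 7 7 5 5 2], max=7
Test piece I rot1 at col 3 (width 1): heights before test = [0 7 7 5 5 2]; fits = False

Answer: no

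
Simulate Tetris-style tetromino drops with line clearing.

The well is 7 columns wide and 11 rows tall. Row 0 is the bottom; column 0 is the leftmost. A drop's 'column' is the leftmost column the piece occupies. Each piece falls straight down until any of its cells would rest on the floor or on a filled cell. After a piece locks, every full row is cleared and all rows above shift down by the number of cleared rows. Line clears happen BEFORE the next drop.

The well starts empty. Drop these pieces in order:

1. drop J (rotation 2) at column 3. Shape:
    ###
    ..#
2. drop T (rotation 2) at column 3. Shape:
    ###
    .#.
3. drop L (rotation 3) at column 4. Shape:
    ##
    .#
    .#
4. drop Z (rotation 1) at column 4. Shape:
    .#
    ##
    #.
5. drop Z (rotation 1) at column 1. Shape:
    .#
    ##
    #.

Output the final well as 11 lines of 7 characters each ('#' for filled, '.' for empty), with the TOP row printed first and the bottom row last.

Answer: .......
.....#.
....##.
....#..
....##.
.....#.
.....#.
...###.
..#.#..
.#####.
.#...#.

Derivation:
Drop 1: J rot2 at col 3 lands with bottom-row=0; cleared 0 line(s) (total 0); column heights now [0 0 0 2 2 2 0], max=2
Drop 2: T rot2 at col 3 lands with bottom-row=2; cleared 0 line(s) (total 0); column heights now [0 0 0 4 4 4 0], max=4
Drop 3: L rot3 at col 4 lands with bottom-row=4; cleared 0 line(s) (total 0); column heights now [0 0 0 4 7 7 0], max=7
Drop 4: Z rot1 at col 4 lands with bottom-row=7; cleared 0 line(s) (total 0); column heights now [0 0 0 4 9 10 0], max=10
Drop 5: Z rot1 at col 1 lands with bottom-row=0; cleared 0 line(s) (total 0); column heights now [0 2 3 4 9 10 0], max=10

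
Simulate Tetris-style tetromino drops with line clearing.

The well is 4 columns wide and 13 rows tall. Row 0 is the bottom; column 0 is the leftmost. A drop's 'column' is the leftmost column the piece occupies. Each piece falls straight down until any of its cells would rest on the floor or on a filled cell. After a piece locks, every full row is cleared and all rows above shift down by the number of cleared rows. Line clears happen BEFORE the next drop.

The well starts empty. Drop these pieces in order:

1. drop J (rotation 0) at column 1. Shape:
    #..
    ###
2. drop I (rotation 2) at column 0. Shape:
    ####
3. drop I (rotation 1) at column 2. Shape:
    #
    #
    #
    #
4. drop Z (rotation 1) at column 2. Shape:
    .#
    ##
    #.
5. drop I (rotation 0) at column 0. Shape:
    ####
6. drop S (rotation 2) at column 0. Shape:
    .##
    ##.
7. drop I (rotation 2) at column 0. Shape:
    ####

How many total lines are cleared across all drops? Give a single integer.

Drop 1: J rot0 at col 1 lands with bottom-row=0; cleared 0 line(s) (total 0); column heights now [0 2 1 1], max=2
Drop 2: I rot2 at col 0 lands with bottom-row=2; cleared 1 line(s) (total 1); column heights now [0 2 1 1], max=2
Drop 3: I rot1 at col 2 lands with bottom-row=1; cleared 0 line(s) (total 1); column heights now [0 2 5 1], max=5
Drop 4: Z rot1 at col 2 lands with bottom-row=5; cleared 0 line(s) (total 1); column heights now [0 2 7 8], max=8
Drop 5: I rot0 at col 0 lands with bottom-row=8; cleared 1 line(s) (total 2); column heights now [0 2 7 8], max=8
Drop 6: S rot2 at col 0 lands with bottom-row=6; cleared 1 line(s) (total 3); column heights now [0 7 7 7], max=7
Drop 7: I rot2 at col 0 lands with bottom-row=7; cleared 1 line(s) (total 4); column heights now [0 7 7 7], max=7

Answer: 4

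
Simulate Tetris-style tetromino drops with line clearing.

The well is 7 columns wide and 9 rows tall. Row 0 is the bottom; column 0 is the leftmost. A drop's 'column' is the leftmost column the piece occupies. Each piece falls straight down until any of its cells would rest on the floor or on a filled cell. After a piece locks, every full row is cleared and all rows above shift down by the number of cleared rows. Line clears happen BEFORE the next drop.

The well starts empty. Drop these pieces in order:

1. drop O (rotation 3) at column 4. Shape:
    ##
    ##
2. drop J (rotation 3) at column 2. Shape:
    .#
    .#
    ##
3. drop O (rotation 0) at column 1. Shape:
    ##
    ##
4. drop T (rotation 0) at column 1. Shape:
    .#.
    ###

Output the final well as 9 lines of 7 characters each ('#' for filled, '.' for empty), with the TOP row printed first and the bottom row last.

Drop 1: O rot3 at col 4 lands with bottom-row=0; cleared 0 line(s) (total 0); column heights now [0 0 0 0 2 2 0], max=2
Drop 2: J rot3 at col 2 lands with bottom-row=0; cleared 0 line(s) (total 0); column heights now [0 0 1 3 2 2 0], max=3
Drop 3: O rot0 at col 1 lands with bottom-row=1; cleared 0 line(s) (total 0); column heights now [0 3 3 3 2 2 0], max=3
Drop 4: T rot0 at col 1 lands with bottom-row=3; cleared 0 line(s) (total 0); column heights now [0 4 5 4 2 2 0], max=5

Answer: .......
.......
.......
.......
..#....
.###...
.###...
.#####.
..####.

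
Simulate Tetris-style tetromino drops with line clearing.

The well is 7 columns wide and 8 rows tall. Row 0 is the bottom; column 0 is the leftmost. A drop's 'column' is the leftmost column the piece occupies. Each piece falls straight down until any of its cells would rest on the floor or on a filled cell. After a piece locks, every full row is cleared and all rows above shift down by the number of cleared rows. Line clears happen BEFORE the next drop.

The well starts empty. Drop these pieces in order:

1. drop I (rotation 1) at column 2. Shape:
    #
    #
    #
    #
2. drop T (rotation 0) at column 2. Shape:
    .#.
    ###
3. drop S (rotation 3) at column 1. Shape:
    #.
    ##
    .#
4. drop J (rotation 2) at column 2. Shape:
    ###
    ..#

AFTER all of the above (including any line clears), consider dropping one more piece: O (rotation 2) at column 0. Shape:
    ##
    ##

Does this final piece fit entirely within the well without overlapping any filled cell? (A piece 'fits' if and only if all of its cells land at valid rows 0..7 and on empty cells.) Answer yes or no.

Answer: no

Derivation:
Drop 1: I rot1 at col 2 lands with bottom-row=0; cleared 0 line(s) (total 0); column heights now [0 0 4 0 0 0 0], max=4
Drop 2: T rot0 at col 2 lands with bottom-row=4; cleared 0 line(s) (total 0); column heights now [0 0 5 6 5 0 0], max=6
Drop 3: S rot3 at col 1 lands with bottom-row=5; cleared 0 line(s) (total 0); column heights now [0 8 7 6 5 0 0], max=8
Drop 4: J rot2 at col 2 lands with bottom-row=6; cleared 0 line(s) (total 0); column heights now [0 8 8 8 8 0 0], max=8
Test piece O rot2 at col 0 (width 2): heights before test = [0 8 8 8 8 0 0]; fits = False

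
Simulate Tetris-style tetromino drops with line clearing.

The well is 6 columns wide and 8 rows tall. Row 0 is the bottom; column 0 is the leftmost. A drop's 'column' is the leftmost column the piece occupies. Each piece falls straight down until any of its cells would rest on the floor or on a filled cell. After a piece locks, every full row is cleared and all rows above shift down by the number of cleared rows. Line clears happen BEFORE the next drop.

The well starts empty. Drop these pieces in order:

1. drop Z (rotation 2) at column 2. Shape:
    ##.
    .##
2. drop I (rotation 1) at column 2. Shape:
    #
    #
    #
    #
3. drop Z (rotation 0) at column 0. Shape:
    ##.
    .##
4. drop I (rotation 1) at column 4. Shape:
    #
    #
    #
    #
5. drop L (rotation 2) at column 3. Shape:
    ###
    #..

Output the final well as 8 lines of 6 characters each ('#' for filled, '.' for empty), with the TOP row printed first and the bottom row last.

Drop 1: Z rot2 at col 2 lands with bottom-row=0; cleared 0 line(s) (total 0); column heights now [0 0 2 2 1 0], max=2
Drop 2: I rot1 at col 2 lands with bottom-row=2; cleared 0 line(s) (total 0); column heights now [0 0 6 2 1 0], max=6
Drop 3: Z rot0 at col 0 lands with bottom-row=6; cleared 0 line(s) (total 0); column heights now [8 8 7 2 1 0], max=8
Drop 4: I rot1 at col 4 lands with bottom-row=1; cleared 0 line(s) (total 0); column heights now [8 8 7 2 5 0], max=8
Drop 5: L rot2 at col 3 lands with bottom-row=4; cleared 0 line(s) (total 0); column heights now [8 8 7 6 6 6], max=8

Answer: ##....
.##...
..####
..###.
..#.#.
..#.#.
..###.
...##.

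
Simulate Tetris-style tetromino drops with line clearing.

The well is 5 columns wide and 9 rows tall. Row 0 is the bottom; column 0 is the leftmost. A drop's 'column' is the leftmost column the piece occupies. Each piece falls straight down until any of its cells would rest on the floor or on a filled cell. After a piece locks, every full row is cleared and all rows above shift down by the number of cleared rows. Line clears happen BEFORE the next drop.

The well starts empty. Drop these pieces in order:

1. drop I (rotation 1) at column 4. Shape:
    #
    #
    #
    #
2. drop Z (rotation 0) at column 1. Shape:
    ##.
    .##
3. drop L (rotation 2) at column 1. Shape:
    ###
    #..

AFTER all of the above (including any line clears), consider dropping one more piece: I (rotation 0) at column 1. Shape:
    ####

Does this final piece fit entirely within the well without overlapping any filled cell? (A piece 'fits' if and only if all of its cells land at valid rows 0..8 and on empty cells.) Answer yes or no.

Answer: yes

Derivation:
Drop 1: I rot1 at col 4 lands with bottom-row=0; cleared 0 line(s) (total 0); column heights now [0 0 0 0 4], max=4
Drop 2: Z rot0 at col 1 lands with bottom-row=0; cleared 0 line(s) (total 0); column heights now [0 2 2 1 4], max=4
Drop 3: L rot2 at col 1 lands with bottom-row=2; cleared 0 line(s) (total 0); column heights now [0 4 4 4 4], max=4
Test piece I rot0 at col 1 (width 4): heights before test = [0 4 4 4 4]; fits = True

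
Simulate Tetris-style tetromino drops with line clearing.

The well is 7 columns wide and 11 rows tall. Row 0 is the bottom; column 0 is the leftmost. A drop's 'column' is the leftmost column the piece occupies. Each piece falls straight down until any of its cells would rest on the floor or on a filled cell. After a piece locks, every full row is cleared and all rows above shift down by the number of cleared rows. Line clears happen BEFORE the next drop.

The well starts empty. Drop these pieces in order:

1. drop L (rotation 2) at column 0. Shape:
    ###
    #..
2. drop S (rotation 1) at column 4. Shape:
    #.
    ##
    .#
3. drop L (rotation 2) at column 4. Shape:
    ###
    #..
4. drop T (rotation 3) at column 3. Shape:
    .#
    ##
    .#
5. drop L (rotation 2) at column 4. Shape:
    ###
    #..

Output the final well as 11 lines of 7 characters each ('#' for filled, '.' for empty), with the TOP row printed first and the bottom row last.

Answer: .......
....###
....#..
....#..
...##..
....#..
....###
....#..
....#..
###.##.
#....#.

Derivation:
Drop 1: L rot2 at col 0 lands with bottom-row=0; cleared 0 line(s) (total 0); column heights now [2 2 2 0 0 0 0], max=2
Drop 2: S rot1 at col 4 lands with bottom-row=0; cleared 0 line(s) (total 0); column heights now [2 2 2 0 3 2 0], max=3
Drop 3: L rot2 at col 4 lands with bottom-row=3; cleared 0 line(s) (total 0); column heights now [2 2 2 0 5 5 5], max=5
Drop 4: T rot3 at col 3 lands with bottom-row=5; cleared 0 line(s) (total 0); column heights now [2 2 2 7 8 5 5], max=8
Drop 5: L rot2 at col 4 lands with bottom-row=8; cleared 0 line(s) (total 0); column heights now [2 2 2 7 10 10 10], max=10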